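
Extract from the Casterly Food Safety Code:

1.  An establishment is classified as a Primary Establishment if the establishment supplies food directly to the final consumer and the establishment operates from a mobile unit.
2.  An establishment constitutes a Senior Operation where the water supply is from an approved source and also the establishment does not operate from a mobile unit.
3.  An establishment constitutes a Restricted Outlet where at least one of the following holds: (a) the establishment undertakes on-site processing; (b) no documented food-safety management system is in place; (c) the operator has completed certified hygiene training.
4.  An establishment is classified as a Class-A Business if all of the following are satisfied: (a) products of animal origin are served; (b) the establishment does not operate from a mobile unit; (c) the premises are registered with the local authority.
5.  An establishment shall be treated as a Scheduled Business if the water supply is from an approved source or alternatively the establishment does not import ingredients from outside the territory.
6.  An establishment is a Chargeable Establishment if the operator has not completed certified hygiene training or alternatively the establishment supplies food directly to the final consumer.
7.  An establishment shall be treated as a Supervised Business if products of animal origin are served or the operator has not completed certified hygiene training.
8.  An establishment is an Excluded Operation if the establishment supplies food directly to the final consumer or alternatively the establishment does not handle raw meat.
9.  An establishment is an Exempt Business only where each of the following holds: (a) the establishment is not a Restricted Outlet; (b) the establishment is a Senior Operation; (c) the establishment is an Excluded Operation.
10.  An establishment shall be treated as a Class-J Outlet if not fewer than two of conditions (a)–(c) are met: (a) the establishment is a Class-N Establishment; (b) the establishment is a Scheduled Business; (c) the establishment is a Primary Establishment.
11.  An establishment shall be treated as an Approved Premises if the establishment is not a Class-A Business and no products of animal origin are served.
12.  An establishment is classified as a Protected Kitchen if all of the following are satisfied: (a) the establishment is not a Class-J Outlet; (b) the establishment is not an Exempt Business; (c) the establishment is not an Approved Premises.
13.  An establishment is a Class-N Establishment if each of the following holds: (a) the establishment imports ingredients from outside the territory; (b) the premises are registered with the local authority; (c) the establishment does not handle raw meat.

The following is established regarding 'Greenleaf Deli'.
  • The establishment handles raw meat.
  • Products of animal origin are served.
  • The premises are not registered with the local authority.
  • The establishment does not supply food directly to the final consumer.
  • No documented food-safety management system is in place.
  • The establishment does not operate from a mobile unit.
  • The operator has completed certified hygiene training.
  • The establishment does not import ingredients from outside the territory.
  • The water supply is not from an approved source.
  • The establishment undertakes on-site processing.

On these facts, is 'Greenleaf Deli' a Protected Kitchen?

Yes

paragraph 13 — Class-N Establishment: [the establishment imports ingredients from outside the territory? no] AND [the premises are registered with the local authority? no] AND [the establishment does not handle raw meat? no] → not satisfied.
paragraph 5 — Scheduled Business: [the water supply is from an approved source? no] OR [the establishment does not import ingredients from outside the territory? yes] → satisfied.
paragraph 1 — Primary Establishment: [the establishment supplies food directly to the final consumer? no] AND [the establishment operates from a mobile unit? no] → not satisfied.
paragraph 10 — Class-J Outlet: Class-N Establishment (paragraph 13)? no; Scheduled Business (paragraph 5)? yes; Primary Establishment (paragraph 1)? no — 1 of 3 hold (need ≥2) → not satisfied.
paragraph 3 — Restricted Outlet: [the establishment undertakes on-site processing? yes] OR [no documented food-safety management system is in place? yes] OR [the operator has completed certified hygiene training? yes] → satisfied.
paragraph 2 — Senior Operation: [the water supply is from an approved source? no] AND [the establishment does not operate from a mobile unit? yes] → not satisfied.
paragraph 8 — Excluded Operation: [the establishment supplies food directly to the final consumer? no] OR [the establishment does not handle raw meat? no] → not satisfied.
paragraph 9 — Exempt Business: [not a Restricted Outlet (paragraph 3)? no] AND [Senior Operation (paragraph 2)? no] AND [Excluded Operation (paragraph 8)? no] → not satisfied.
paragraph 4 — Class-A Business: [products of animal origin are served? yes] AND [the establishment does not operate from a mobile unit? yes] AND [the premises are registered with the local authority? no] → not satisfied.
paragraph 11 — Approved Premises: [not a Class-A Business (paragraph 4)? yes] AND [no products of animal origin are served? no] → not satisfied.
paragraph 12 — Protected Kitchen: [not a Class-J Outlet (paragraph 10)? yes] AND [not an Exempt Business (paragraph 9)? yes] AND [not an Approved Premises (paragraph 11)? yes] → satisfied.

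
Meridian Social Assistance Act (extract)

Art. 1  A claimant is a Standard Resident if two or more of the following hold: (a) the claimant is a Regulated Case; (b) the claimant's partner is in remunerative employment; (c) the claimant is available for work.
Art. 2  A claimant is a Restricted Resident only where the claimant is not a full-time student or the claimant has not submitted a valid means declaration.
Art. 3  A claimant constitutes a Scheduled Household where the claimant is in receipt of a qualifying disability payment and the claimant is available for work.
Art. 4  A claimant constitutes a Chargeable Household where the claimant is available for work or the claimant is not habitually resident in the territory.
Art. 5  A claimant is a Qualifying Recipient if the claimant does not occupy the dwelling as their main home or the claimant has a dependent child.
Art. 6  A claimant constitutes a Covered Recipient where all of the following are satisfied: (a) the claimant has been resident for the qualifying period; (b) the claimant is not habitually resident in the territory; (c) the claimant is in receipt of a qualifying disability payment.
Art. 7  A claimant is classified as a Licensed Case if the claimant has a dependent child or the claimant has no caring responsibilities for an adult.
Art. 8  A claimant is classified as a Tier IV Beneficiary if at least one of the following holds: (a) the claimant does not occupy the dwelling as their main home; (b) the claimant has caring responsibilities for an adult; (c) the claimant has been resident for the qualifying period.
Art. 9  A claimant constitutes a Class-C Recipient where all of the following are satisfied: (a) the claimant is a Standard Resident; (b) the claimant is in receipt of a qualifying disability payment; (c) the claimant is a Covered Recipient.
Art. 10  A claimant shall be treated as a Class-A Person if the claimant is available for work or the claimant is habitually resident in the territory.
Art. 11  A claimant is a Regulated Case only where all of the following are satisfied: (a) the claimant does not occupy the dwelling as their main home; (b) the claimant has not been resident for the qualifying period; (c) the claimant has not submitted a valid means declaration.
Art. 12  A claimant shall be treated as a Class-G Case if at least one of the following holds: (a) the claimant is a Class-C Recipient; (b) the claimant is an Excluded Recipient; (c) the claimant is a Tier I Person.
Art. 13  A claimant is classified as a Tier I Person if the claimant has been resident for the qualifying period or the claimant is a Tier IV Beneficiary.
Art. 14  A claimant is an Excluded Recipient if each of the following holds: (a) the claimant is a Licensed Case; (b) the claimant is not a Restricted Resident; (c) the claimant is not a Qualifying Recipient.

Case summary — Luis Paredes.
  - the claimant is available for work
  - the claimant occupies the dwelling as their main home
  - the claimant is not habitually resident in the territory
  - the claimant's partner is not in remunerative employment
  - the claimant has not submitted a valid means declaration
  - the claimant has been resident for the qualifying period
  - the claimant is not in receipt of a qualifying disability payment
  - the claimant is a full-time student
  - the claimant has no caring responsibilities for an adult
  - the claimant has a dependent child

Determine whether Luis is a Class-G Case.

Yes

article 11 — Regulated Case: [the claimant does not occupy the dwelling as their main home? no] AND [the claimant has not been resident for the qualifying period? no] AND [the claimant has not submitted a valid means declaration? yes] → not satisfied.
article 1 — Standard Resident: Regulated Case (article 11)? no; the claimant's partner is in remunerative employment? no; the claimant is available for work? yes — 1 of 3 hold (need ≥2) → not satisfied.
article 6 — Covered Recipient: [the claimant has been resident for the qualifying period? yes] AND [the claimant is not habitually resident in the territory? yes] AND [the claimant is in receipt of a qualifying disability payment? no] → not satisfied.
article 9 — Class-C Recipient: [Standard Resident (article 1)? no] AND [the claimant is in receipt of a qualifying disability payment? no] AND [Covered Recipient (article 6)? no] → not satisfied.
article 7 — Licensed Case: [the claimant has a dependent child? yes] OR [the claimant has no caring responsibilities for an adult? yes] → satisfied.
article 2 — Restricted Resident: [the claimant is not a full-time student? no] OR [the claimant has not submitted a valid means declaration? yes] → satisfied.
article 5 — Qualifying Recipient: [the claimant does not occupy the dwelling as their main home? no] OR [the claimant has a dependent child? yes] → satisfied.
article 14 — Excluded Recipient: [Licensed Case (article 7)? yes] AND [not a Restricted Resident (article 2)? no] AND [not a Qualifying Recipient (article 5)? no] → not satisfied.
article 8 — Tier IV Beneficiary: [the claimant does not occupy the dwelling as their main home? no] OR [the claimant has caring responsibilities for an adult? no] OR [the claimant has been resident for the qualifying period? yes] → satisfied.
article 13 — Tier I Person: [the claimant has been resident for the qualifying period? yes] OR [Tier IV Beneficiary (article 8)? yes] → satisfied.
article 12 — Class-G Case: [Class-C Recipient (article 9)? no] OR [Excluded Recipient (article 14)? no] OR [Tier I Person (article 13)? yes] → satisfied.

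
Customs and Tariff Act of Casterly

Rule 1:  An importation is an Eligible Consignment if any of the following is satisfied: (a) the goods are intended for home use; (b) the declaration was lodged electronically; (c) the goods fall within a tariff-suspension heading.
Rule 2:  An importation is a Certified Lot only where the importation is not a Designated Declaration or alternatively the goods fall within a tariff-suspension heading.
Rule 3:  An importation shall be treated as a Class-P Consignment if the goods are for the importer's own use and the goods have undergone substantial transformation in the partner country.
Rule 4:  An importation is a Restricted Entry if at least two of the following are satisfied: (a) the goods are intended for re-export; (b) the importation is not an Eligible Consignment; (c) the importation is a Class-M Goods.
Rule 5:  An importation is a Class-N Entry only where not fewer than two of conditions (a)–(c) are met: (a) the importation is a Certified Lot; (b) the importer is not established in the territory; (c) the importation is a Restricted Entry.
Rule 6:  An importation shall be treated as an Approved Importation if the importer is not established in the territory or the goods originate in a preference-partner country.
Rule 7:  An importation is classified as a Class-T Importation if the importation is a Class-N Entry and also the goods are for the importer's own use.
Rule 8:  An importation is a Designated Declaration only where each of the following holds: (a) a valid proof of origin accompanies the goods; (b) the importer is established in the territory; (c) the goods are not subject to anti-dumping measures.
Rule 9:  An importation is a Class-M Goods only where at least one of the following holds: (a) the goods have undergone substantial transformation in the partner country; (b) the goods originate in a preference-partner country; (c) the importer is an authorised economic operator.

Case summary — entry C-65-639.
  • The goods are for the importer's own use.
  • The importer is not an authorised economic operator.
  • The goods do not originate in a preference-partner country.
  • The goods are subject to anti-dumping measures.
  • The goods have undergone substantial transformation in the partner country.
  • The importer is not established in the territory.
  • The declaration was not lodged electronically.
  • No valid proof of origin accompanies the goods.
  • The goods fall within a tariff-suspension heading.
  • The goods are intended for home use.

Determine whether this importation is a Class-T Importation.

Yes

rule 8 — Designated Declaration: [a valid proof of origin accompanies the goods? no] AND [the importer is established in the territory? no] AND [the goods are not subject to anti-dumping measures? no] → not satisfied.
rule 2 — Certified Lot: [not a Designated Declaration (rule 8)? yes] OR [the goods fall within a tariff-suspension heading? yes] → satisfied.
rule 1 — Eligible Consignment: [the goods are intended for home use? yes] OR [the declaration was lodged electronically? no] OR [the goods fall within a tariff-suspension heading? yes] → satisfied.
rule 9 — Class-M Goods: [the goods have undergone substantial transformation in the partner country? yes] OR [the goods originate in a preference-partner country? no] OR [the importer is an authorised economic operator? no] → satisfied.
rule 4 — Restricted Entry: the goods are intended for re-export? no; not an Eligible Consignment (rule 1)? no; Class-M Goods (rule 9)? yes — 1 of 3 hold (need ≥2) → not satisfied.
rule 5 — Class-N Entry: Certified Lot (rule 2)? yes; the importer is not established in the territory? yes; Restricted Entry (rule 4)? no — 2 of 3 hold (need ≥2) → satisfied.
rule 7 — Class-T Importation: [Class-N Entry (rule 5)? yes] AND [the goods are for the importer's own use? yes] → satisfied.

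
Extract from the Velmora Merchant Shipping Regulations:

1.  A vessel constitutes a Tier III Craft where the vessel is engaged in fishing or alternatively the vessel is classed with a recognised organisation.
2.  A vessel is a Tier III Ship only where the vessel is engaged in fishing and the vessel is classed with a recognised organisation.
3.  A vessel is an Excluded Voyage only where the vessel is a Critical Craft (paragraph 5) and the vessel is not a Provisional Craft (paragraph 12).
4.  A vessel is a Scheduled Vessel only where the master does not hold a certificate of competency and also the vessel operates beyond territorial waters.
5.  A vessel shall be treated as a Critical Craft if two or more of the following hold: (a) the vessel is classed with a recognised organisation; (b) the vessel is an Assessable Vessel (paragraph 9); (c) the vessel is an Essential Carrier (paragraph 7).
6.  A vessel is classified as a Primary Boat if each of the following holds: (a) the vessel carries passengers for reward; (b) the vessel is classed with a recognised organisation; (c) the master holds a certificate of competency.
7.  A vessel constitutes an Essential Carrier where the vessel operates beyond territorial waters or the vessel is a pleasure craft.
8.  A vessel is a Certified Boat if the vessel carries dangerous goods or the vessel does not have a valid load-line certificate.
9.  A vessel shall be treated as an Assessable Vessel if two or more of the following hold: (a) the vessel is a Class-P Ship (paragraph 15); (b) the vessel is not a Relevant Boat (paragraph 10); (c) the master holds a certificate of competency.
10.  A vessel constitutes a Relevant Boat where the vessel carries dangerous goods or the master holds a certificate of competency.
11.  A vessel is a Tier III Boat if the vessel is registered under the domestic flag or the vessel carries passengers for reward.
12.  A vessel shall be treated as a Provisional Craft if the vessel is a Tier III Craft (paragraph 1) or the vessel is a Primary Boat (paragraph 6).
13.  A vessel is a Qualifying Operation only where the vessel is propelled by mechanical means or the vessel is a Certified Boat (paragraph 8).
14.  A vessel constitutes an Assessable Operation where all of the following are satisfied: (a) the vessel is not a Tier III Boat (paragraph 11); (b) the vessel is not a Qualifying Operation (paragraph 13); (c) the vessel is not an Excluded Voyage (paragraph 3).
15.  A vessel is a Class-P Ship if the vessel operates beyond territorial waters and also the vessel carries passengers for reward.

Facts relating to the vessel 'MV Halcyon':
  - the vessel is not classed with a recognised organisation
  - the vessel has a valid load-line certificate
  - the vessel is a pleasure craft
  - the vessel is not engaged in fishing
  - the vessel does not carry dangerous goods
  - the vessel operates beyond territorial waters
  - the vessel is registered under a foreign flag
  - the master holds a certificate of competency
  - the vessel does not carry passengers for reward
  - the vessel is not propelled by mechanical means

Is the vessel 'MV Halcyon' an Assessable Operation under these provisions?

Yes

Under paragraph 11: the vessel is registered under the domestic flag? no; or the vessel carries passengers for reward? no. So the vessel is not a Tier III Boat.
Under paragraph 8: the vessel carries dangerous goods? no; or the vessel does not have a valid load-line certificate? no. So the vessel is not a Certified Boat.
Under paragraph 13: the vessel is propelled by mechanical means? no; or Certified Boat (paragraph 8)? no. So the vessel is not a Qualifying Operation.
Under paragraph 15: the vessel operates beyond territorial waters? yes; and the vessel carries passengers for reward? no. So the vessel is not a Class-P Ship.
Under paragraph 10: the vessel carries dangerous goods? no; or the master holds a certificate of competency? yes. So the vessel is a Relevant Boat.
Under paragraph 9: Class-P Ship (paragraph 15)? no; not a Relevant Boat (paragraph 10)? no; the master holds a certificate of competency? yes — 1 of 3 hold (need ≥2) → not satisfied.
Under paragraph 7: the vessel operates beyond territorial waters? yes; or the vessel is a pleasure craft? yes. So the vessel is an Essential Carrier.
Under paragraph 5: the vessel is classed with a recognised organisation? no; Assessable Vessel (paragraph 9)? no; Essential Carrier (paragraph 7)? yes — 1 of 3 hold (need ≥2) → not satisfied.
Under paragraph 1: the vessel is engaged in fishing? no; or the vessel is classed with a recognised organisation? no. So the vessel is not a Tier III Craft.
Under paragraph 6: the vessel carries passengers for reward? no; and the vessel is classed with a recognised organisation? no; and the master holds a certificate of competency? yes. So the vessel is not a Primary Boat.
Under paragraph 12: Tier III Craft (paragraph 1)? no; or Primary Boat (paragraph 6)? no. So the vessel is not a Provisional Craft.
Under paragraph 3: Critical Craft (paragraph 5)? no; and not a Provisional Craft (paragraph 12)? yes. So the vessel is not an Excluded Voyage.
Under paragraph 14: not a Tier III Boat (paragraph 11)? yes; and not a Qualifying Operation (paragraph 13)? yes; and not an Excluded Voyage (paragraph 3)? yes. So the vessel is an Assessable Operation.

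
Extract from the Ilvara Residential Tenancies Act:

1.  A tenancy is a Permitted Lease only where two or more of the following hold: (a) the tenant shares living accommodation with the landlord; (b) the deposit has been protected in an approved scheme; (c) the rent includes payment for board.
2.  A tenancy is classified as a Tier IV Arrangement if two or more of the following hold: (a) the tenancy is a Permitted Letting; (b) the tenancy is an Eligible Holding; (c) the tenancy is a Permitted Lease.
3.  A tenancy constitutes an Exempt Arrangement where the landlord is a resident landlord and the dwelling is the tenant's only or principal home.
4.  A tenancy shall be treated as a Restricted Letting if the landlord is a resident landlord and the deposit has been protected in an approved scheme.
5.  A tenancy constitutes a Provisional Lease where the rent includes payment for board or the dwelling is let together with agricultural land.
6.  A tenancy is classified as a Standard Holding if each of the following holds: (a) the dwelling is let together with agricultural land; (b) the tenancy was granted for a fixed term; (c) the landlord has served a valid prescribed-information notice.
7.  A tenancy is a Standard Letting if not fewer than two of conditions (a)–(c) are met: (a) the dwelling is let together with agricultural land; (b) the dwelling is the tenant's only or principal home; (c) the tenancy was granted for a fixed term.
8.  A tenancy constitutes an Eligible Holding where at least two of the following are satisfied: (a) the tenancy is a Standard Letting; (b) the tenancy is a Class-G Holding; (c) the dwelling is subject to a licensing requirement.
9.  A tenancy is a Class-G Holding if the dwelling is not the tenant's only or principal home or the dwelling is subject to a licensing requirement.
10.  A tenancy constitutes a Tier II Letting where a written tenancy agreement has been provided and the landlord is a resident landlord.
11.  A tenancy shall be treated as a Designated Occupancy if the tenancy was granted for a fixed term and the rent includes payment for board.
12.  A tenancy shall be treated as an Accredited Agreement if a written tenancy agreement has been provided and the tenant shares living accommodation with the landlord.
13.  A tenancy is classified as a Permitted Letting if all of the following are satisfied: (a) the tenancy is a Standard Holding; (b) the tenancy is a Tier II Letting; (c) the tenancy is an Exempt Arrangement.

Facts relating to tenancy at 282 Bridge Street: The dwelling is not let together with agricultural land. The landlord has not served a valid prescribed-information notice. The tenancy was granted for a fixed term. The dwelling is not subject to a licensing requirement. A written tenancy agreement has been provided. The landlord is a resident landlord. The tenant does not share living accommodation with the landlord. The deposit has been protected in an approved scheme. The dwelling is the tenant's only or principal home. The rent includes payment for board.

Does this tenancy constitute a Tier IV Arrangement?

paragraph 6 — Standard Holding: [the dwelling is let together with agricultural land? no] AND [the tenancy was granted for a fixed term? yes] AND [the landlord has served a valid prescribed-information notice? no] → not satisfied.
paragraph 10 — Tier II Letting: [a written tenancy agreement has been provided? yes] AND [the landlord is a resident landlord? yes] → satisfied.
paragraph 3 — Exempt Arrangement: [the landlord is a resident landlord? yes] AND [the dwelling is the tenant's only or principal home? yes] → satisfied.
paragraph 13 — Permitted Letting: [Standard Holding (paragraph 6)? no] AND [Tier II Letting (paragraph 10)? yes] AND [Exempt Arrangement (paragraph 3)? yes] → not satisfied.
paragraph 7 — Standard Letting: the dwelling is let together with agricultural land? no; the dwelling is the tenant's only or principal home? yes; the tenancy was granted for a fixed term? yes — 2 of 3 hold (need ≥2) → satisfied.
paragraph 9 — Class-G Holding: [the dwelling is not the tenant's only or principal home? no] OR [the dwelling is subject to a licensing requirement? no] → not satisfied.
paragraph 8 — Eligible Holding: Standard Letting (paragraph 7)? yes; Class-G Holding (paragraph 9)? no; the dwelling is subject to a licensing requirement? no — 1 of 3 hold (need ≥2) → not satisfied.
paragraph 1 — Permitted Lease: the tenant shares living accommodation with the landlord? no; the deposit has been protected in an approved scheme? yes; the rent includes payment for board? yes — 2 of 3 hold (need ≥2) → satisfied.
paragraph 2 — Tier IV Arrangement: Permitted Letting (paragraph 13)? no; Eligible Holding (paragraph 8)? no; Permitted Lease (paragraph 1)? yes — 1 of 3 hold (need ≥2) → not satisfied.

No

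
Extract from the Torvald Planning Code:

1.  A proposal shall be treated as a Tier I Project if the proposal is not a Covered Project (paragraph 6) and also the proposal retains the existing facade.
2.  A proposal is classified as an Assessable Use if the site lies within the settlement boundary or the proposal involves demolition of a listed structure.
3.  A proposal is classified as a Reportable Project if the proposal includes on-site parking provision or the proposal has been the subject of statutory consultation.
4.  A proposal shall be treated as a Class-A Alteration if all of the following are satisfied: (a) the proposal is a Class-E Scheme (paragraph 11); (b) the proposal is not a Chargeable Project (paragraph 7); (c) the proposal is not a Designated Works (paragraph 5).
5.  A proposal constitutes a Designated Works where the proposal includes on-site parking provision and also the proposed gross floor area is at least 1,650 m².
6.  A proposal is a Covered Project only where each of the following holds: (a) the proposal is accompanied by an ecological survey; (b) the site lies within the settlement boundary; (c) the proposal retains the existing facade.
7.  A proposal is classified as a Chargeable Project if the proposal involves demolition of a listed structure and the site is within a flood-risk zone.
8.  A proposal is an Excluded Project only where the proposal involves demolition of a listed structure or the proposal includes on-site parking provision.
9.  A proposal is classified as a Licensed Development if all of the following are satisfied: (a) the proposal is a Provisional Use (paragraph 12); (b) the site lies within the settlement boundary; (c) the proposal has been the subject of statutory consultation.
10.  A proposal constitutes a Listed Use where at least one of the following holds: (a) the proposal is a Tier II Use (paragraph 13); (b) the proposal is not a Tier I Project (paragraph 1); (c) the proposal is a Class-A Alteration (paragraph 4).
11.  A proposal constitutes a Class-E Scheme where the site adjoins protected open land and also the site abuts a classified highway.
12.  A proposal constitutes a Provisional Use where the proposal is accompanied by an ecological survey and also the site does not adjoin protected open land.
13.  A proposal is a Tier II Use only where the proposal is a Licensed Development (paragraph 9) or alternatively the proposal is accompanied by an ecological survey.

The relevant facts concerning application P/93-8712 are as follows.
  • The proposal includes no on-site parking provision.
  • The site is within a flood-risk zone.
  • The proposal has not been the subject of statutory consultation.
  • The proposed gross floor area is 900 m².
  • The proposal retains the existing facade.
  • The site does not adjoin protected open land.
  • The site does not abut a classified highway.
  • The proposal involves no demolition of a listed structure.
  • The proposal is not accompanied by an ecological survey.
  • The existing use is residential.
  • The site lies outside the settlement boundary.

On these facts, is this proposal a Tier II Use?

No

paragraph 12 — Provisional Use: [the proposal is accompanied by an ecological survey? no] AND [the site does not adjoin protected open land? yes] → not satisfied.
paragraph 9 — Licensed Development: [Provisional Use (paragraph 12)? no] AND [the site lies within the settlement boundary? no] AND [the proposal has been the subject of statutory consultation? no] → not satisfied.
paragraph 13 — Tier II Use: [Licensed Development (paragraph 9)? no] OR [the proposal is accompanied by an ecological survey? no] → not satisfied.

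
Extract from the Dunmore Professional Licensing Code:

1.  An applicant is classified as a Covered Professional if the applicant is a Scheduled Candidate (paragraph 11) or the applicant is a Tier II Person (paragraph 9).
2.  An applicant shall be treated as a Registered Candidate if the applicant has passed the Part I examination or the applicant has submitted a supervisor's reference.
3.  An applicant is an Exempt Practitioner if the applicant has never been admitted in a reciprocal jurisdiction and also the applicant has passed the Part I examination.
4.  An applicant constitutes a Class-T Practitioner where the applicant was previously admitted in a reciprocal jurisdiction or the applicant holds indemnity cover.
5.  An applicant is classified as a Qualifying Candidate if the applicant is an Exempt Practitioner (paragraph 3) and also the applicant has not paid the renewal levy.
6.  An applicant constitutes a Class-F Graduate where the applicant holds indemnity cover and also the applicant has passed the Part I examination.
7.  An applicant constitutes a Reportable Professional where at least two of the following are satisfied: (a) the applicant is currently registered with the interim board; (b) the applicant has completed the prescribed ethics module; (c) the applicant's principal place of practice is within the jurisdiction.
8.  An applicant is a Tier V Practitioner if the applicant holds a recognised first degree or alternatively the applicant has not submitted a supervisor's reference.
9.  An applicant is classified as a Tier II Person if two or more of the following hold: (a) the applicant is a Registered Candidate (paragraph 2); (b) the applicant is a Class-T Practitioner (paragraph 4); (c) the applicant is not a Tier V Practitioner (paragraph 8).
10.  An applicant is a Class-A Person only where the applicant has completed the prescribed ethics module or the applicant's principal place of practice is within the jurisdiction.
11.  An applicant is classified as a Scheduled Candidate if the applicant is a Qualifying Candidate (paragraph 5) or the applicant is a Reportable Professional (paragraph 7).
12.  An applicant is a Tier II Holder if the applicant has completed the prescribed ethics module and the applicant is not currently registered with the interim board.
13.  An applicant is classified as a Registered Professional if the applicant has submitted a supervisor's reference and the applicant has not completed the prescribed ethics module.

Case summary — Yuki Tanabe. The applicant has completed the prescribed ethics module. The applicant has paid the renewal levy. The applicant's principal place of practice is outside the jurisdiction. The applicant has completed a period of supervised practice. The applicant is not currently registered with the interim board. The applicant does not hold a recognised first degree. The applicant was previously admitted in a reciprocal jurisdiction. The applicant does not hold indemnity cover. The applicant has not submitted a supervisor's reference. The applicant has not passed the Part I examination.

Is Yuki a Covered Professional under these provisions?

No

paragraph 3 — Exempt Practitioner: [the applicant has never been admitted in a reciprocal jurisdiction? no] AND [the applicant has passed the Part I examination? no] → not satisfied.
paragraph 5 — Qualifying Candidate: [Exempt Practitioner (paragraph 3)? no] AND [the applicant has not paid the renewal levy? no] → not satisfied.
paragraph 7 — Reportable Professional: the applicant is currently registered with the interim board? no; the applicant has completed the prescribed ethics module? yes; the applicant's principal place of practice is within the jurisdiction? no — 1 of 3 hold (need ≥2) → not satisfied.
paragraph 11 — Scheduled Candidate: [Qualifying Candidate (paragraph 5)? no] OR [Reportable Professional (paragraph 7)? no] → not satisfied.
paragraph 2 — Registered Candidate: [the applicant has passed the Part I examination? no] OR [the applicant has submitted a supervisor's reference? no] → not satisfied.
paragraph 4 — Class-T Practitioner: [the applicant was previously admitted in a reciprocal jurisdiction? yes] OR [the applicant holds indemnity cover? no] → satisfied.
paragraph 8 — Tier V Practitioner: [the applicant holds a recognised first degree? no] OR [the applicant has not submitted a supervisor's reference? yes] → satisfied.
paragraph 9 — Tier II Person: Registered Candidate (paragraph 2)? no; Class-T Practitioner (paragraph 4)? yes; not a Tier V Practitioner (paragraph 8)? no — 1 of 3 hold (need ≥2) → not satisfied.
paragraph 1 — Covered Professional: [Scheduled Candidate (paragraph 11)? no] OR [Tier II Person (paragraph 9)? no] → not satisfied.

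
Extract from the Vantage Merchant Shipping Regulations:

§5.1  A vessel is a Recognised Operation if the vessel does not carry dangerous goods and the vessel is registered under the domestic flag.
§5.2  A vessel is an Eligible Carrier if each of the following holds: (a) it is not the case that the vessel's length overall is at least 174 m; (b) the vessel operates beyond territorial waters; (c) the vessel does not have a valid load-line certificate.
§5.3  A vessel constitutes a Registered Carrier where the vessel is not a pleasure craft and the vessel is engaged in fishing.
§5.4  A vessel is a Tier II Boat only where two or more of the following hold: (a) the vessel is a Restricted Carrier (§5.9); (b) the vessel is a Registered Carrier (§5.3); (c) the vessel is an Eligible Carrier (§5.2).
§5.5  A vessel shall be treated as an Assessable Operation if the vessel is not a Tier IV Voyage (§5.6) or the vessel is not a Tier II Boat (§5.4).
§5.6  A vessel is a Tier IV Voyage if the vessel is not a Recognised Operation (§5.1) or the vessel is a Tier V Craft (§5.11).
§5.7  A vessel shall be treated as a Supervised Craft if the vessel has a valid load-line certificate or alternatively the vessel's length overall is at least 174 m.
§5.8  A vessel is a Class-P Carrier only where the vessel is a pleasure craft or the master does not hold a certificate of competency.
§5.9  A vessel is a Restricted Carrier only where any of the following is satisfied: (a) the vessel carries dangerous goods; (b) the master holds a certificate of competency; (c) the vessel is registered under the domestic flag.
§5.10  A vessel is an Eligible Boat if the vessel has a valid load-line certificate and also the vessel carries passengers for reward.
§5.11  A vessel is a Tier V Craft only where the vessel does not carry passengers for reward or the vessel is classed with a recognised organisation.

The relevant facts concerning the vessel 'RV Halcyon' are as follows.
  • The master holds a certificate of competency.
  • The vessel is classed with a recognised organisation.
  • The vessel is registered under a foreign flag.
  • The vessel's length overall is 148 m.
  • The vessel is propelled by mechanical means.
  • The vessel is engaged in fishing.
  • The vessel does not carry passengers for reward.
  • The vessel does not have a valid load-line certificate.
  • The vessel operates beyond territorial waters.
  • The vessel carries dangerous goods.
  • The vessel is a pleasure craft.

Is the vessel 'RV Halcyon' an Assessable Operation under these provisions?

Under §5.1: the vessel does not carry dangerous goods? no; and the vessel is registered under the domestic flag? no. So the vessel is not a Recognised Operation.
Under §5.11: the vessel does not carry passengers for reward? yes; or the vessel is classed with a recognised organisation? yes. So the vessel is a Tier V Craft.
Under §5.6: not a Recognised Operation (§5.1)? yes; or Tier V Craft (§5.11)? yes. So the vessel is a Tier IV Voyage.
Under §5.9: the vessel carries dangerous goods? yes; or the master holds a certificate of competency? yes; or the vessel is registered under the domestic flag? no. So the vessel is a Restricted Carrier.
Under §5.3: the vessel is not a pleasure craft? no; and the vessel is engaged in fishing? yes. So the vessel is not a Registered Carrier.
Under §5.2: vessel's length overall: 148 m ≥ 174 m? no, so negated condition yes; and the vessel operates beyond territorial waters? yes; and the vessel does not have a valid load-line certificate? yes. So the vessel is an Eligible Carrier.
Under §5.4: Restricted Carrier (§5.9)? yes; Registered Carrier (§5.3)? no; Eligible Carrier (§5.2)? yes — 2 of 3 hold (need ≥2) → satisfied.
Under §5.5: not a Tier IV Voyage (§5.6)? no; or not a Tier II Boat (§5.4)? no. So the vessel is not an Assessable Operation.

No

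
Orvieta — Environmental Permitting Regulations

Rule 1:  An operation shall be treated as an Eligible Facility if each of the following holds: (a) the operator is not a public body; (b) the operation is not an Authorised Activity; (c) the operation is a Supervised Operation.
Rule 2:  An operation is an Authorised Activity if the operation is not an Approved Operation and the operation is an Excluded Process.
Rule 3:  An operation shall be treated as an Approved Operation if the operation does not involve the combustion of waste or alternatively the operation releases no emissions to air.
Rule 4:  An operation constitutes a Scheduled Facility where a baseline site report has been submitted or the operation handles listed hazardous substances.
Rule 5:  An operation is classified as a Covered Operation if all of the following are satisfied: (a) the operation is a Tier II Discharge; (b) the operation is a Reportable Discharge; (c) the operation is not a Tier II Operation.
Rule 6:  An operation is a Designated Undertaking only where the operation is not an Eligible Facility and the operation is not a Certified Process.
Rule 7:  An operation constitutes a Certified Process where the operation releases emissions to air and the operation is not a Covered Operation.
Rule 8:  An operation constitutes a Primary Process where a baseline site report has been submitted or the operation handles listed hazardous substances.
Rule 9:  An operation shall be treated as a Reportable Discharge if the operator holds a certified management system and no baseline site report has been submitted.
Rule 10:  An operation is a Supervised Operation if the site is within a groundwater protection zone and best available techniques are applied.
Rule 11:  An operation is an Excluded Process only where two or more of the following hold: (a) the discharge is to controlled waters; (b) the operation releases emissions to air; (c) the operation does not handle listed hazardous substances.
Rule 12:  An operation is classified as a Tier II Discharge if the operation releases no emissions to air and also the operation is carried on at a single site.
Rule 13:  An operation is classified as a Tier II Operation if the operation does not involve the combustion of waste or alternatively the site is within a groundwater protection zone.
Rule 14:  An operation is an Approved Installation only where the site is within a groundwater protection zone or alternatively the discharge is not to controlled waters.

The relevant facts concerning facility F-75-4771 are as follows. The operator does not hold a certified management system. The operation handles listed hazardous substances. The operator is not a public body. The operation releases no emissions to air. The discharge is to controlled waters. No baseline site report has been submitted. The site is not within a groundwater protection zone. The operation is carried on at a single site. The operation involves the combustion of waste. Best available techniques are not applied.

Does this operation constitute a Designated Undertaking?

Yes

rule 3 — Approved Operation: [the operation does not involve the combustion of waste? no] OR [the operation releases no emissions to air? yes] → satisfied.
rule 11 — Excluded Process: the discharge is to controlled waters? yes; the operation releases emissions to air? no; the operation does not handle listed hazardous substances? no — 1 of 3 hold (need ≥2) → not satisfied.
rule 2 — Authorised Activity: [not an Approved Operation (rule 3)? no] AND [Excluded Process (rule 11)? no] → not satisfied.
rule 10 — Supervised Operation: [the site is within a groundwater protection zone? no] AND [best available techniques are applied? no] → not satisfied.
rule 1 — Eligible Facility: [the operator is not a public body? yes] AND [not an Authorised Activity (rule 2)? yes] AND [Supervised Operation (rule 10)? no] → not satisfied.
rule 12 — Tier II Discharge: [the operation releases no emissions to air? yes] AND [the operation is carried on at a single site? yes] → satisfied.
rule 9 — Reportable Discharge: [the operator holds a certified management system? no] AND [no baseline site report has been submitted? yes] → not satisfied.
rule 13 — Tier II Operation: [the operation does not involve the combustion of waste? no] OR [the site is within a groundwater protection zone? no] → not satisfied.
rule 5 — Covered Operation: [Tier II Discharge (rule 12)? yes] AND [Reportable Discharge (rule 9)? no] AND [not a Tier II Operation (rule 13)? yes] → not satisfied.
rule 7 — Certified Process: [the operation releases emissions to air? no] AND [not a Covered Operation (rule 5)? yes] → not satisfied.
rule 6 — Designated Undertaking: [not an Eligible Facility (rule 1)? yes] AND [not a Certified Process (rule 7)? yes] → satisfied.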